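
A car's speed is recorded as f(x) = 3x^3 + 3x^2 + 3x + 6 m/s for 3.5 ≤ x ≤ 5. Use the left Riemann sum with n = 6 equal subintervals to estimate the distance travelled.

430.95703125

Δx = (5 − 3.5)/6 = 0.25.
Left endpoints: 3.5, 3.75, 4, 4.25, 4.5, 4.75.
f(3.5) = 181.875, f(3.75) = 217.640625, f(4) = 258, f(4.25) = 303.234375, f(4.5) = 353.625, f(4.75) = 409.453125.
Sum = Δx · [f(3.5) + f(3.75) + f(4) + ...].
Sum = 430.95703125.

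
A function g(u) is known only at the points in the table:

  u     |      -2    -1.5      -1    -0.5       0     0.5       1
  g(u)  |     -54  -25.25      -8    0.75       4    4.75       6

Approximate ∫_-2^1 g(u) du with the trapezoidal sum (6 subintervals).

-23.875

Δu = 0.5.
T_6 = (0.5/2)·[(-54) + 2·(-25.25) + 2·(-8) + 2·0.75 + 2·4 + 2·4.75 + 6] = -23.875.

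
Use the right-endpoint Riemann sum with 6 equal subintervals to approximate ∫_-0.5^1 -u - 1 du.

-2.0625

Δu = (1 − (-0.5))/6 = 0.25.
Right endpoints: -0.25, 0, 0.25, 0.5, 0.75, 1.
f(-0.25) = -0.75, f(0) = -1, f(0.25) = -1.25, f(0.5) = -1.5, f(0.75) = -1.75, f(1) = -2.
Sum = Δu · [f(-0.25) + f(0) + f(0.25) + ...].
Sum = -2.0625.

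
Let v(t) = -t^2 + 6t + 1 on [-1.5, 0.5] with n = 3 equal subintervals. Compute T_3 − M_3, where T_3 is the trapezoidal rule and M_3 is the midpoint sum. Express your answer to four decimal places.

-0.2222

T_3 ≈ -5.314815.
M_3 ≈ -5.092593.
T_3 − M_3 ≈ -0.2222.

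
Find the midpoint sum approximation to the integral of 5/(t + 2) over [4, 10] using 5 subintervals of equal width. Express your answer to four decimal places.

3.4595

Δt = (10 − 4)/5 = 1.2.
Midpoints: 4.6, 5.8, 7, 8.2, 9.4.
f(4.6) = 25/33, f(5.8) = 25/39, f(7) = 5/9, f(8.2) = 25/51, f(9.4) = 25/57.
Sum = Δt · [f(4.6) + f(5.8) + f(7) + f(8.2) + f(9.4)].
Sum ≈ 3.4595.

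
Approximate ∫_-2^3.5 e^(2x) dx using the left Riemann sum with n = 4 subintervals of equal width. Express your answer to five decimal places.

Δx = (3.5 − (-2))/4 = 1.375.
Left endpoints: -2, -0.625, 0.75, 2.125.
f(-2) ≈ 0.01832, f(-0.625) ≈ 0.28650, f(0.75) ≈ 4.48169, f(2.125) ≈ 70.10541.
Sum = Δx · [f(-2) + f(-0.625) + f(0.75) + f(2.125)].
Sum ≈ 102.97639.

102.97639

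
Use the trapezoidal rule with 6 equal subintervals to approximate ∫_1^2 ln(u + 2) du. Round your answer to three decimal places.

1.249

Δu = (2 − 1)/6 = 1/6.
f(1) ≈ 1.099, f(7/6) ≈ 1.153, f(4/3) ≈ 1.204, f(1.5) ≈ 1.253, f(5/3) ≈ 1.299, f(11/6) ≈ 1.344, f(2) ≈ 1.386.
T_6 = (Δu/2)·[f(u_0) + 2f(u_1) + ... + 2f(u_{5}) + f(u_6)].
Sum ≈ 1.249.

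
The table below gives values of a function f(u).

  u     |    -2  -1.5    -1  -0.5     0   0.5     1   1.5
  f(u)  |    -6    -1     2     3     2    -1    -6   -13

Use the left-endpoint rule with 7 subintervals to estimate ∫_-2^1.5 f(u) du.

Δu = 0.5.
Sum = 0.5·[(-6) + (-1) + 2 + 3 + 2 + (-1) + (-6)] = -3.5.

-3.5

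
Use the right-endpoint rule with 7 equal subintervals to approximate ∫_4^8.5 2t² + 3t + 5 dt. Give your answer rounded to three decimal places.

Δt = (8.5 − 4)/7 = 9/14.
Right endpoints: 65/14, 37/7, 83/14, 46/7, 101/14, 55/7, 8.5.
f(65/14) = 3040/49, f(37/7) = 3760/49, f(83/14) = 4561/49, f(46/7) = 5443/49, f(101/14) = 6406/49, f(55/7) = 7450/49, f(8.5) = 175.
Sum = Δt · [f(65/14) + f(37/7) + f(83/14) + ...].
Sum ≈ 514.745.

514.745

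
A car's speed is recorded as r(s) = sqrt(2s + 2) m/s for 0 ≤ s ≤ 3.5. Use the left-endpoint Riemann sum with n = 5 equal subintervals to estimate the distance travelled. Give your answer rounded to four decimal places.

Δs = (3.5 − 0)/5 = 0.7.
Left endpoints: 0, 0.7, 1.4, 2.1, 2.8.
r(0) ≈ 1.4142, r(0.7) ≈ 1.8439, r(1.4) ≈ 2.1909, r(2.1) ≈ 2.4900, r(2.8) ≈ 2.7568.
Sum = Δs · [r(0) + r(0.7) + r(1.4) + r(2.1) + r(2.8)].
Sum ≈ 7.4871.

7.4871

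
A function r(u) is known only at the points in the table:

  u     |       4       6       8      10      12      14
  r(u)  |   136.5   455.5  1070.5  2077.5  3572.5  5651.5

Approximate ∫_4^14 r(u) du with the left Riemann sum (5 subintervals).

14625

Δu = 2.
Sum = 2·[136.5 + 455.5 + 1070.5 + 2077.5 + 3572.5] = 14625.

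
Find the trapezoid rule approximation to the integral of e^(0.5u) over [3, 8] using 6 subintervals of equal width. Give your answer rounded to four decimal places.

101.6789

Δu = (8 − 3)/6 = 5/6.
f(3) ≈ 4.4817, f(23/6) ≈ 6.7983, f(14/3) ≈ 10.3123, f(5.5) ≈ 15.6426, f(19/3) ≈ 23.7283, f(43/6) ≈ 35.9933, f(8) ≈ 54.5982.
T_6 = (Δu/2)·[f(u_0) + 2f(u_1) + ... + 2f(u_{5}) + f(u_6)].
Sum ≈ 101.6789.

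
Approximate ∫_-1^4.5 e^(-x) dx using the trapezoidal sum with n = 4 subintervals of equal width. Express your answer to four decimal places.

Δx = (4.5 − (-1))/4 = 1.375.
f(-1) ≈ 2.7183, f(0.375) ≈ 0.6873, f(1.75) ≈ 0.1738, f(3.125) ≈ 0.0439, f(4.5) ≈ 0.0111.
T_4 = (Δx/2)·[f(x_0) + 2f(x_1) + 2f(x_2) + 2f(x_3) + f(x_4)].
Sum ≈ 3.1208.

3.1208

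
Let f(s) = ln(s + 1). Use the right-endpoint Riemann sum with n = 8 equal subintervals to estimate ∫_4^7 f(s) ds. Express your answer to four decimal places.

5.6756

Δs = (7 − 4)/8 = 0.375.
Right endpoints: 4.375, 4.75, 5.125, 5.5, 5.875, 6.25, 6.625, 7.
f(4.375) ≈ 1.6818, f(4.75) ≈ 1.7492, f(5.125) ≈ 1.8124, f(5.5) ≈ 1.8718, f(5.875) ≈ 1.9279, f(6.25) ≈ 1.9810, f(6.625) ≈ 2.0314, f(7) ≈ 2.0794.
Sum = Δs · [f(4.375) + f(4.75) + f(5.125) + ...].
Sum ≈ 5.6756.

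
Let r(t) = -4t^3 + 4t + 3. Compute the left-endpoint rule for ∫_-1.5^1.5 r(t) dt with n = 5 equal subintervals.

Δt = (1.5 − (-1.5))/5 = 0.6.
Left endpoints: -1.5, -0.9, -0.3, 0.3, 0.9.
r(-1.5) = 10.5, r(-0.9) = 2.316, r(-0.3) = 1.908, r(0.3) = 4.092, r(0.9) = 3.684.
Sum = Δt · [r(-1.5) + r(-0.9) + r(-0.3) + r(0.3) + r(0.9)].
Sum = 13.5.

13.5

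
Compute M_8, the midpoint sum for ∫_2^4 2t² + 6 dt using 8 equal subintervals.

49.3125

Δt = (4 − 2)/8 = 0.25.
Midpoints: 2.125, 2.375, 2.625, 2.875, 3.125, 3.375, 3.625, 3.875.
f(2.125) = 15.03125, f(2.375) = 17.28125, f(2.625) = 19.78125, f(2.875) = 22.53125, f(3.125) = 25.53125, f(3.375) = 28.78125, f(3.625) = 32.28125, f(3.875) = 36.03125.
Sum = Δt · [f(2.125) + f(2.375) + f(2.625) + ...].
Sum = 49.3125.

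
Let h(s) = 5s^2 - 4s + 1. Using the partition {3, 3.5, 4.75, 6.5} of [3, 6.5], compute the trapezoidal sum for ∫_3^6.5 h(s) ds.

355.90625

Subinterval widths: 0.5, 1.25, 1.75.
h(3) = 34, h(3.5) = 48.25, h(4.75) = 94.8125, h(6.5) = 186.25.
On each subinterval the trapezoid contributes (Δs_i/2)·[h(s_{i-1}) + h(s_i)].
Sum = 355.90625.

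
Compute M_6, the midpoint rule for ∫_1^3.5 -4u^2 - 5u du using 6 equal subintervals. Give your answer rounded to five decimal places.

Δu = (3.5 − 1)/6 = 5/12.
Midpoints: 29/24, 1.625, 49/24, 59/24, 2.875, 79/24.
f(29/24) = -1711/144, f(1.625) = -18.6875, f(49/24) = -3871/144, f(59/24) = -5251/144, f(2.875) = -47.4375, f(79/24) = -8611/144.
Sum = Δu · [f(29/24) + f(1.625) + f(49/24) + ...].
Sum ≈ -83.81366.

-83.81366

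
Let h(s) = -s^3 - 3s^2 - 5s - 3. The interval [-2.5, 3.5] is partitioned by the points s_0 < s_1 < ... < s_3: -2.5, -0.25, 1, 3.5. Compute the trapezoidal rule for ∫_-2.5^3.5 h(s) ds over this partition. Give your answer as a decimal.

-143.84765625

Subinterval widths: 2.25, 1.25, 2.5.
h(-2.5) = 6.375, h(-0.25) = -1.921875, h(1) = -12, h(3.5) = -100.125.
On each subinterval the trapezoid contributes (Δs_i/2)·[h(s_{i-1}) + h(s_i)].
Sum = -143.84765625.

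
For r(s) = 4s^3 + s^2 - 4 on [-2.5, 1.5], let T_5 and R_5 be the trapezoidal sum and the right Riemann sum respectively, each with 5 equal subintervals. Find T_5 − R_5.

-28.8

T_5 = -45.8.
R_5 = -17.
T_5 − R_5 = -28.8.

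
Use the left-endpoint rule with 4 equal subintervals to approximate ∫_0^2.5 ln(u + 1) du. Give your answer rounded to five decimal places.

Δu = (2.5 − 0)/4 = 0.625.
Left endpoints: 0, 0.625, 1.25, 1.875.
f(0) ≈ 0.00000, f(0.625) ≈ 0.48551, f(1.25) ≈ 0.81093, f(1.875) ≈ 1.05605.
Sum = Δu · [f(0) + f(0.625) + f(1.25) + f(1.875)].
Sum ≈ 1.47031.

1.47031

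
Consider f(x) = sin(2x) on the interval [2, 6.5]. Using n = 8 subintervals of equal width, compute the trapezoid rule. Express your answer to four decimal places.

-0.6964

Δx = (6.5 − 2)/8 = 0.5625.
f(2) ≈ -0.7568, f(2.5625) ≈ -0.9161, f(3.125) ≈ -0.0332, f(3.6875) ≈ 0.8875, f(4.25) ≈ 0.7985, f(4.8125) ≈ -0.1989, f(5.375) ≈ -0.9700, f(5.9375) ≈ -0.6376, f(6.5) ≈ 0.4202.
T_8 = (Δx/2)·[f(x_0) + 2f(x_1) + ... + 2f(x_{7}) + f(x_8)].
Sum ≈ -0.6964.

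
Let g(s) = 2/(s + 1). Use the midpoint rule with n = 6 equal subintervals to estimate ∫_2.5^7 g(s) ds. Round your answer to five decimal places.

1.65029

Δs = (7 − 2.5)/6 = 0.75.
Midpoints: 2.875, 3.625, 4.375, 5.125, 5.875, 6.625.
g(2.875) = 16/31, g(3.625) = 16/37, g(4.375) = 16/43, g(5.125) = 16/49, g(5.875) = 16/55, g(6.625) = 16/61.
Sum = Δs · [g(2.875) + g(3.625) + g(4.375) + ...].
Sum ≈ 1.65029.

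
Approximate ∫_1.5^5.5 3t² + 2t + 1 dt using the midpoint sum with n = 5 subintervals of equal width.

Δt = (5.5 − 1.5)/5 = 0.8.
Midpoints: 1.9, 2.7, 3.5, 4.3, 5.1.
f(1.9) = 15.63, f(2.7) = 28.27, f(3.5) = 44.75, f(4.3) = 65.07, f(5.1) = 89.23.
Sum = Δt · [f(1.9) + f(2.7) + f(3.5) + f(4.3) + f(5.1)].
Sum = 194.36.

194.36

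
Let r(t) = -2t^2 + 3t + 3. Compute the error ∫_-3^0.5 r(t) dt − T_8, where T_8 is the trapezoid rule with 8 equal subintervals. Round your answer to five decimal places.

Exact integral: ∫_-3^0.5 r(t) dt ≈ -20.7083333.
T_8 ≈ -20.9316406.
Error ≈ -20.7083333 − (-20.9316406) ≈ 0.22331.

0.22331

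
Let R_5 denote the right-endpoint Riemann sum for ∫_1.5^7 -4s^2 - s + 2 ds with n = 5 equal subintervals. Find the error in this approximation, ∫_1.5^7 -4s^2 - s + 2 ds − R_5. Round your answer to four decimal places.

Exact integral: ∫_1.5^7 f(s) ds ≈ -465.208333.
R_5 = -575.52.
Error ≈ -465.208333 − (-575.52) ≈ 110.3117.

110.3117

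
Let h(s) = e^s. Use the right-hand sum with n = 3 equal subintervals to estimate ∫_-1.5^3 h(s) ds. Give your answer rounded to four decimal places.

Δs = (3 − (-1.5))/3 = 1.5.
Right endpoints: 0, 1.5, 3.
h(0) ≈ 1.0000, h(1.5) ≈ 4.4817, h(3) ≈ 20.0855.
Sum = Δs · [h(0) + h(1.5) + h(3)].
Sum ≈ 38.3508.

38.3508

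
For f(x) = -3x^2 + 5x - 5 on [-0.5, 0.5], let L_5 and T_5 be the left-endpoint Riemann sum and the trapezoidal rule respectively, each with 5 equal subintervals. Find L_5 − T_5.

L_5 = -5.77.
T_5 = -5.27.
L_5 − T_5 = -0.5.

-0.5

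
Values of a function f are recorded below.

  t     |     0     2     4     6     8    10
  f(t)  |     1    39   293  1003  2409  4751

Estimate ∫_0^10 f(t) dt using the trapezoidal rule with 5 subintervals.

Δt = 2.
T_5 = (2/2)·[1 + 2·39 + 2·293 + 2·1003 + 2·2409 + 4751] = 12240.

12240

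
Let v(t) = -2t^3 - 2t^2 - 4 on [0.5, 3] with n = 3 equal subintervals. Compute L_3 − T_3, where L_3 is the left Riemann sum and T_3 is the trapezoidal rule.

L_3 ≈ -42.314815.
T_3 ≈ -72.002315.
L_3 − T_3 = 29.6875.

29.6875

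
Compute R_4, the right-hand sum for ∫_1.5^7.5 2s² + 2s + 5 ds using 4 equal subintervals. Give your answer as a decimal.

457.5

Δs = (7.5 − 1.5)/4 = 1.5.
Right endpoints: 3, 4.5, 6, 7.5.
f(3) = 29, f(4.5) = 54.5, f(6) = 89, f(7.5) = 132.5.
Sum = Δs · [f(3) + f(4.5) + f(6) + f(7.5)].
Sum = 457.5.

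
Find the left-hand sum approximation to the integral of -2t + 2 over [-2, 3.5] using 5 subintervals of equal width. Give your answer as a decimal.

Δt = (3.5 − (-2))/5 = 1.1.
Left endpoints: -2, -0.9, 0.2, 1.3, 2.4.
f(-2) = 6, f(-0.9) = 3.8, f(0.2) = 1.6, f(1.3) = -0.6, f(2.4) = -2.8.
Sum = Δt · [f(-2) + f(-0.9) + f(0.2) + f(1.3) + f(2.4)].
Sum = 8.8.

8.8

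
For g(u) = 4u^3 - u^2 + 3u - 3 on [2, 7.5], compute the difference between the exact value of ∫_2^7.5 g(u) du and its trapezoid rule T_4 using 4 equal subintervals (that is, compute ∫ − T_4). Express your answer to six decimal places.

-97.052083

Exact integral: ∫_2^7.5 g(u) du ≈ 3071.97916667.
T_4 = 3169.03125.
Error ≈ 3071.97916667 − 3169.03125 ≈ -97.052083.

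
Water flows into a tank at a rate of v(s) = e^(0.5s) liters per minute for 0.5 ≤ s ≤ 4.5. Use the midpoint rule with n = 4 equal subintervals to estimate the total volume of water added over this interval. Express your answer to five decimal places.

16.23775

Δs = (4.5 − 0.5)/4 = 1.
Midpoints: 1, 2, 3, 4.
v(1) ≈ 1.64872, v(2) ≈ 2.71828, v(3) ≈ 4.48169, v(4) ≈ 7.38906.
Sum = Δs · [v(1) + v(2) + v(3) + v(4)].
Sum ≈ 16.23775.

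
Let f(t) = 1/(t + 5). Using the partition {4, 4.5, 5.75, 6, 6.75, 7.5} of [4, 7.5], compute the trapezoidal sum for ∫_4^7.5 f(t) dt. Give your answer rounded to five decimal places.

Subinterval widths: 0.5, 1.25, 0.25, 0.75, 0.75.
f(4) = 1/9, f(4.5) = 2/19, f(5.75) = 4/43, f(6) = 1/11, f(6.75) = 4/47, f(7.5) = 0.08.
On each subinterval the trapezoid contributes (Δt_i/2)·[f(t_{i-1}) + f(t_i)].
Sum ≈ 0.32893.

0.32893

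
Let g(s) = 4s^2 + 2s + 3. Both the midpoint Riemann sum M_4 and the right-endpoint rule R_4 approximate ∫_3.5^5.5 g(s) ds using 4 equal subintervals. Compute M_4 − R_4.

-19.5

M_4 = 188.5.
R_4 = 208.
M_4 − R_4 = -19.5.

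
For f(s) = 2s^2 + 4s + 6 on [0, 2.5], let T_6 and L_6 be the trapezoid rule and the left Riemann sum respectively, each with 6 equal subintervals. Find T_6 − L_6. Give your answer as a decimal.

T_6 ≈ 38.061343.
L_6 ≈ 33.373843.
T_6 − L_6 = 4.6875.

4.6875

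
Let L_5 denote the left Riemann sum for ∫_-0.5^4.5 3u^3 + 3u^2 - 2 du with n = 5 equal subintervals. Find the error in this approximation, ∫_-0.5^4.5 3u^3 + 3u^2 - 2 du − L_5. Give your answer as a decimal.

Exact integral: ∫_-0.5^4.5 f(u) du = 388.75.
L_5 = 239.375.
Error = 388.75 − 239.375 = 149.375.

149.375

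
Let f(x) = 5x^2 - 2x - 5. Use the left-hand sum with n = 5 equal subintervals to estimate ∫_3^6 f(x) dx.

Δx = (6 − 3)/5 = 0.6.
Left endpoints: 3, 3.6, 4.2, 4.8, 5.4.
f(3) = 34, f(3.6) = 52.6, f(4.2) = 74.8, f(4.8) = 100.6, f(5.4) = 130.
Sum = Δx · [f(3) + f(3.6) + f(4.2) + f(4.8) + f(5.4)].
Sum = 235.2.

235.2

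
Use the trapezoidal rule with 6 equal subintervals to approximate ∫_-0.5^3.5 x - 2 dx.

Δx = (3.5 − (-0.5))/6 = 2/3.
f(-0.5) = -2.5, f(1/6) = -11/6, f(5/6) = -7/6, f(1.5) = -0.5, f(13/6) = 1/6, f(17/6) = 5/6, f(3.5) = 1.5.
T_6 = (Δx/2)·[f(x_0) + 2f(x_1) + ... + 2f(x_{5}) + f(x_6)].
Sum = -2.

-2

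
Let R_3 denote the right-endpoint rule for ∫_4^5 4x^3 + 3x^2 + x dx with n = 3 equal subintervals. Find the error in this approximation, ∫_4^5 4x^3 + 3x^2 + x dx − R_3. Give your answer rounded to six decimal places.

-46.388889

Exact integral: ∫_4^5 f(x) dx = 434.5.
R_3 ≈ 480.88888889.
Error ≈ 434.5 − 480.88888889 ≈ -46.388889.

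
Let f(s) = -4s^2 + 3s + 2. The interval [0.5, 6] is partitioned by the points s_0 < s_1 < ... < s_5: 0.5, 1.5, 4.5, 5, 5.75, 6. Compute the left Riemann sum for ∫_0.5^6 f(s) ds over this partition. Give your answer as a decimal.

-128.25

Subinterval widths: 1, 3, 0.5, 0.75, 0.25.
Left endpoints: 0.5, 1.5, 4.5, 5, 5.75.
f(0.5) = 2.5, f(1.5) = -2.5, f(4.5) = -65.5, f(5) = -83, f(5.75) = -113.
Sum = Σ Δs_i · f(s_i).
Sum = -128.25.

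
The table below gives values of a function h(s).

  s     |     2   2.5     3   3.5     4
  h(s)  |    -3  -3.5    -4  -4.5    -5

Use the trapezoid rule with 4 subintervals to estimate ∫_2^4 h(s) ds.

Δs = 0.5.
T_4 = (0.5/2)·[(-3) + 2·(-3.5) + 2·(-4) + 2·(-4.5) + (-5)] = -8.

-8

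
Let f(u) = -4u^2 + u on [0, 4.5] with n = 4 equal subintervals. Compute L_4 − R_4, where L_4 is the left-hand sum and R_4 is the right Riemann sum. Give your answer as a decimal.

L_4 = -72.140625.
R_4 = -158.203125.
L_4 − R_4 = 86.0625.

86.0625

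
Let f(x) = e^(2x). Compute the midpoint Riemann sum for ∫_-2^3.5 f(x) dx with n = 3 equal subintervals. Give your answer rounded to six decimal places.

329.863745

Δx = (3.5 − (-2))/3 = 11/6.
Midpoints: -13/12, 0.75, 31/12.
f(-13/12) ≈ 0.114559, f(0.75) ≈ 4.481689, f(31/12) ≈ 175.329431.
Sum = Δx · [f(-13/12) + f(0.75) + f(31/12)].
Sum ≈ 329.863745.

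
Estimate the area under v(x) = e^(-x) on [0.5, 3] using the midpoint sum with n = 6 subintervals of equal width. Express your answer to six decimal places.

Δx = (3 − 0.5)/6 = 5/12.
Midpoints: 17/24, 1.125, 37/24, 47/24, 2.375, 67/24.
v(17/24) ≈ 0.492464, v(1.125) ≈ 0.324652, v(37/24) ≈ 0.214024, v(47/24) ≈ 0.141093, v(2.375) ≈ 0.093014, v(67/24) ≈ 0.061319.
Sum = Δx · [v(17/24) + v(1.125) + v(37/24) + ...].
Sum ≈ 0.552737.

0.552737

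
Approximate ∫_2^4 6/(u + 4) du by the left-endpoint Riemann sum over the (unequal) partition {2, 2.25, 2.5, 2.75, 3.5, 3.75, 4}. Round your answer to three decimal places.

Subinterval widths: 0.25, 0.25, 0.25, 0.75, 0.25, 0.25.
Left endpoints: 2, 2.25, 2.5, 2.75, 3.5, 3.75.
f(2) = 1, f(2.25) = 0.96, f(2.5) = 12/13, f(2.75) = 8/9, f(3.5) = 0.8, f(3.75) = 24/31.
Sum = Σ Δu_i · f(u_i).
Sum ≈ 1.781.

1.781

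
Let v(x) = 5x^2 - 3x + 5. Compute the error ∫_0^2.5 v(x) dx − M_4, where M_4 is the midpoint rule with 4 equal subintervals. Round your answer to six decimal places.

Exact integral: ∫_0^2.5 v(x) dx ≈ 29.16666667.
M_4 ≈ 28.75976562.
Error ≈ 29.16666667 − 28.75976562 ≈ 0.406901.

0.406901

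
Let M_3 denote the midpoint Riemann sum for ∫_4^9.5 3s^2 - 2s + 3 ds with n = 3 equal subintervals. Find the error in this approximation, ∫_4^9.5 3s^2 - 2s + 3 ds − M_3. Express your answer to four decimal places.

Exact integral: ∫_4^9.5 f(s) ds = 735.625.
M_3 ≈ 731.003472.
Error ≈ 735.625 − 731.003472 ≈ 4.6215.

4.6215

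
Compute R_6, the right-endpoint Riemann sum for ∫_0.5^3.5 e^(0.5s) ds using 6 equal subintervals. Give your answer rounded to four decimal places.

Δs = (3.5 − 0.5)/6 = 0.5.
Right endpoints: 1, 1.5, 2, 2.5, 3, 3.5.
f(1) ≈ 1.6487, f(1.5) ≈ 2.1170, f(2) ≈ 2.7183, f(2.5) ≈ 3.4903, f(3) ≈ 4.4817, f(3.5) ≈ 5.7546.
Sum = Δs · [f(1) + f(1.5) + f(2) + ...].
Sum ≈ 10.1053.

10.1053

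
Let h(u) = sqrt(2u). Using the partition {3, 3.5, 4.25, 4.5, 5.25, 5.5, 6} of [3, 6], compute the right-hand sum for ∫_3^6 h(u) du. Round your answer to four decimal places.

Subinterval widths: 0.5, 0.75, 0.25, 0.75, 0.25, 0.5.
Right endpoints: 3.5, 4.25, 4.5, 5.25, 5.5, 6.
h(3.5) ≈ 2.6458, h(4.25) ≈ 2.9155, h(4.5) ≈ 3.0000, h(5.25) ≈ 3.2404, h(5.5) ≈ 3.3166, h(6) ≈ 3.4641.
Sum = Σ Δu_i · h(u_i).
Sum ≈ 9.2510.

9.2510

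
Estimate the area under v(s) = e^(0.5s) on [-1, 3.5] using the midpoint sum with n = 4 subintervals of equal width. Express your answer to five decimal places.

10.16165

Δs = (3.5 − (-1))/4 = 1.125.
Midpoints: -0.4375, 0.6875, 1.8125, 2.9375.
v(-0.4375) ≈ 0.80352, v(0.6875) ≈ 1.41023, v(1.8125) ≈ 2.47502, v(2.9375) ≈ 4.34380.
Sum = Δs · [v(-0.4375) + v(0.6875) + v(1.8125) + v(2.9375)].
Sum ≈ 10.16165.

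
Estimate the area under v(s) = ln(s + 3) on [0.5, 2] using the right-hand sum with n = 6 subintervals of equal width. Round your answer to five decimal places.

2.20666

Δs = (2 − 0.5)/6 = 0.25.
Right endpoints: 0.75, 1, 1.25, 1.5, 1.75, 2.
v(0.75) ≈ 1.32176, v(1) ≈ 1.38629, v(1.25) ≈ 1.44692, v(1.5) ≈ 1.50408, v(1.75) ≈ 1.55814, v(2) ≈ 1.60944.
Sum = Δs · [v(0.75) + v(1) + v(1.25) + ...].
Sum ≈ 2.20666.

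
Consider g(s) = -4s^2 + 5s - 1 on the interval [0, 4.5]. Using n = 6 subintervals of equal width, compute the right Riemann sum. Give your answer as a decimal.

Δs = (4.5 − 0)/6 = 0.75.
Right endpoints: 0.75, 1.5, 2.25, 3, 3.75, 4.5.
g(0.75) = 0.5, g(1.5) = -2.5, g(2.25) = -10, g(3) = -22, g(3.75) = -38.5, g(4.5) = -59.5.
Sum = Δs · [g(0.75) + g(1.5) + g(2.25) + ...].
Sum = -99.

-99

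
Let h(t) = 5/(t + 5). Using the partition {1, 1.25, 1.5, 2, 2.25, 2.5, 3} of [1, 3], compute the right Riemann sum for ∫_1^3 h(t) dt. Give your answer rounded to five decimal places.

Subinterval widths: 0.25, 0.25, 0.5, 0.25, 0.25, 0.5.
Right endpoints: 1.25, 1.5, 2, 2.25, 2.5, 3.
h(1.25) = 0.8, h(1.5) = 10/13, h(2) = 5/7, h(2.25) = 20/29, h(2.5) = 2/3, h(3) = 0.625.
Sum = Σ Δt_i · h(t_i).
Sum ≈ 1.40103.

1.40103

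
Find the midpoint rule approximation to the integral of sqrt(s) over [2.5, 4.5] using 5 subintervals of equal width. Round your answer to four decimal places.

Δs = (4.5 − 2.5)/5 = 0.4.
Midpoints: 2.7, 3.1, 3.5, 3.9, 4.3.
f(2.7) ≈ 1.6432, f(3.1) ≈ 1.7607, f(3.5) ≈ 1.8708, f(3.9) ≈ 1.9748, f(4.3) ≈ 2.0736.
Sum = Δs · [f(2.7) + f(3.1) + f(3.5) + f(3.9) + f(4.3)].
Sum ≈ 3.7293.

3.7293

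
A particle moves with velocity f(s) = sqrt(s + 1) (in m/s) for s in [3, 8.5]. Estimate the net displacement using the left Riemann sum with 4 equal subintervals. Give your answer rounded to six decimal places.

Δs = (8.5 − 3)/4 = 1.375.
Left endpoints: 3, 4.375, 5.75, 7.125.
f(3) ≈ 2.000000, f(4.375) ≈ 2.318405, f(5.75) ≈ 2.598076, f(7.125) ≈ 2.850439.
Sum = Δs · [f(3) + f(4.375) + f(5.75) + f(7.125)].
Sum ≈ 13.429514.

13.429514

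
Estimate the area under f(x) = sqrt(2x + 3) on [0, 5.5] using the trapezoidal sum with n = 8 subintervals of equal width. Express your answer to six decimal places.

Δx = (5.5 − 0)/8 = 0.6875.
f(0) ≈ 1.732051, f(0.6875) ≈ 2.091650, f(1.375) ≈ 2.397916, f(2.0625) ≈ 2.669270, f(2.75) ≈ 2.915476, f(3.4375) ≈ 3.142451, f(4.125) ≈ 3.354102, f(4.8125) ≈ 3.553168, f(5.5) ≈ 3.741657.
T_8 = (Δx/2)·[f(x_0) + 2f(x_1) + ... + 2f(x_{7}) + f(x_8)].
Sum ≈ 15.716859.

15.716859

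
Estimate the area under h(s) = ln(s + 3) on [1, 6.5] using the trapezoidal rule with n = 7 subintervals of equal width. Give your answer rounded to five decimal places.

10.33466

Δs = (6.5 − 1)/7 = 11/14.
h(1) ≈ 1.38629, h(25/14) ≈ 1.56564, h(18/7) ≈ 1.71765, h(47/14) ≈ 1.84958, h(29/7) ≈ 1.96611, h(69/14) ≈ 2.07047, h(40/7) ≈ 2.16496, h(6.5) ≈ 2.25129.
T_7 = (Δs/2)·[h(s_0) + 2h(s_1) + ... + 2h(s_{6}) + h(s_7)].
Sum ≈ 10.33466.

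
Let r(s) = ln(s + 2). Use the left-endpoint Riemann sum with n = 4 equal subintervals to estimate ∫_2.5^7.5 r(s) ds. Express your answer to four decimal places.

9.1368

Δs = (7.5 − 2.5)/4 = 1.25.
Left endpoints: 2.5, 3.75, 5, 6.25.
r(2.5) ≈ 1.5041, r(3.75) ≈ 1.7492, r(5) ≈ 1.9459, r(6.25) ≈ 2.1102.
Sum = Δs · [r(2.5) + r(3.75) + r(5) + r(6.25)].
Sum ≈ 9.1368.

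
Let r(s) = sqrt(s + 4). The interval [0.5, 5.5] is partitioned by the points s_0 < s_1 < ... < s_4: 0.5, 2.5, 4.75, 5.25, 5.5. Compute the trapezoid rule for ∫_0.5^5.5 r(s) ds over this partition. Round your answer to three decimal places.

13.132

Subinterval widths: 2, 2.25, 0.5, 0.25.
r(0.5) ≈ 2.121, r(2.5) ≈ 2.550, r(4.75) ≈ 2.958, r(5.25) ≈ 3.041, r(5.5) ≈ 3.082.
On each subinterval the trapezoid contributes (Δs_i/2)·[r(s_{i-1}) + r(s_i)].
Sum ≈ 13.132.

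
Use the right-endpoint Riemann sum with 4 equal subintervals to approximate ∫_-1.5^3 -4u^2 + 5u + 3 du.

Δu = (3 − (-1.5))/4 = 1.125.
Right endpoints: -0.375, 0.75, 1.875, 3.
f(-0.375) = 0.5625, f(0.75) = 4.5, f(1.875) = -1.6875, f(3) = -18.
Sum = Δu · [f(-0.375) + f(0.75) + f(1.875) + f(3)].
Sum = -16.453125.

-16.453125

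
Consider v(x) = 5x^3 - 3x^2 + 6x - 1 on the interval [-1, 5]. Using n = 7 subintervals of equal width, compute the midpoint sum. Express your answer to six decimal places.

710.081633

Δx = (5 − (-1))/7 = 6/7.
Midpoints: -4/7, 2/7, 8/7, 2, 20/7, 26/7, 32/7.
v(-4/7) = -2175/343, v(2/7) = 201/343, v(8/7) = 3225/343, v(2) = 39, v(20/7) = 37137/343, v(26/7) = 80985/343, v(32/7) = 151401/343.
Sum = Δx · [v(-4/7) + v(2/7) + v(8/7) + ...].
Sum ≈ 710.081633.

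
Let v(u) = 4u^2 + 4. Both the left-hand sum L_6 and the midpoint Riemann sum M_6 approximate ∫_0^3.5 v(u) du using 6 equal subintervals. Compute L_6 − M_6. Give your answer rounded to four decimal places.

-13.1007

L_6 ≈ 57.668981.
M_6 ≈ 70.769676.
L_6 − M_6 ≈ -13.1007.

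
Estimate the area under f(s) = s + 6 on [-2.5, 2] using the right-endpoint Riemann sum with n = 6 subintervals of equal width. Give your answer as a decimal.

27.5625

Δs = (2 − (-2.5))/6 = 0.75.
Right endpoints: -1.75, -1, -0.25, 0.5, 1.25, 2.
f(-1.75) = 4.25, f(-1) = 5, f(-0.25) = 5.75, f(0.5) = 6.5, f(1.25) = 7.25, f(2) = 8.
Sum = Δs · [f(-1.75) + f(-1) + f(-0.25) + ...].
Sum = 27.5625.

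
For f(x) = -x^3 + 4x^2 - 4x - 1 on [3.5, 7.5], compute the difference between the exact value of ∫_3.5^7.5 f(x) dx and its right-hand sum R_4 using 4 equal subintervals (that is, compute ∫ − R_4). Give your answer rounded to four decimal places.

117.8333

Exact integral: ∫_3.5^7.5 f(x) dx ≈ -340.166667.
R_4 = -458.
Error ≈ -340.166667 − (-458) ≈ 117.8333.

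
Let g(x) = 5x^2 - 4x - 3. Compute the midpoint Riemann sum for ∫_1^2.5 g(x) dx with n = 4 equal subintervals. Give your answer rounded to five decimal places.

Δx = (2.5 − 1)/4 = 0.375.
Midpoints: 1.1875, 1.5625, 1.9375, 2.3125.
g(1.1875) = -0.69921875, g(1.5625) = 2.95703125, g(1.9375) = 8.01953125, g(2.3125) = 14.48828125.
Sum = Δx · [g(1.1875) + g(1.5625) + g(1.9375) + g(2.3125)].
Sum ≈ 9.28711.

9.28711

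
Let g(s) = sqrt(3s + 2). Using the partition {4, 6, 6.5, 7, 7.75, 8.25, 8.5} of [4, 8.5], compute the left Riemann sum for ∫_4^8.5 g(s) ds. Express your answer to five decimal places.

19.44014

Subinterval widths: 2, 0.5, 0.5, 0.75, 0.5, 0.25.
Left endpoints: 4, 6, 6.5, 7, 7.75, 8.25.
g(4) ≈ 3.74166, g(6) ≈ 4.47214, g(6.5) ≈ 4.63681, g(7) ≈ 4.79583, g(7.75) ≈ 5.02494, g(8.25) ≈ 5.17204.
Sum = Σ Δs_i · g(s_i).
Sum ≈ 19.44014.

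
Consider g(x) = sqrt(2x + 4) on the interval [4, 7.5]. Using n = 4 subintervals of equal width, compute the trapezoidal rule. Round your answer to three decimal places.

13.746

Δx = (7.5 − 4)/4 = 0.875.
g(4) ≈ 3.464, g(4.875) ≈ 3.708, g(5.75) ≈ 3.937, g(6.625) ≈ 4.153, g(7.5) ≈ 4.359.
T_4 = (Δx/2)·[g(x_0) + 2g(x_1) + 2g(x_2) + 2g(x_3) + g(x_4)].
Sum ≈ 13.746.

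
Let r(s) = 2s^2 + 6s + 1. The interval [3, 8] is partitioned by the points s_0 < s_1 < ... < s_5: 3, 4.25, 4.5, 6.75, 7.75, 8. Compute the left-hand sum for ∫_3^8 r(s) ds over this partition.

390.5625

Subinterval widths: 1.25, 0.25, 2.25, 1, 0.25.
Left endpoints: 3, 4.25, 4.5, 6.75, 7.75.
r(3) = 37, r(4.25) = 62.625, r(4.5) = 68.5, r(6.75) = 132.625, r(7.75) = 167.625.
Sum = Σ Δs_i · r(s_i).
Sum = 390.5625.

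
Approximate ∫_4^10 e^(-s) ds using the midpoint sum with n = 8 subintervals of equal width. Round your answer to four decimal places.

0.0178

Δs = (10 − 4)/8 = 0.75.
Midpoints: 4.375, 5.125, 5.875, 6.625, 7.375, 8.125, 8.875, 9.625.
f(4.375) ≈ 0.0126, f(5.125) ≈ 0.0059, f(5.875) ≈ 0.0028, f(6.625) ≈ 0.0013, f(7.375) ≈ 0.0006, f(8.125) ≈ 0.0003, f(8.875) ≈ 0.0001, f(9.625) ≈ 0.0001.
Sum = Δs · [f(4.375) + f(5.125) + f(5.875) + ...].
Sum ≈ 0.0178.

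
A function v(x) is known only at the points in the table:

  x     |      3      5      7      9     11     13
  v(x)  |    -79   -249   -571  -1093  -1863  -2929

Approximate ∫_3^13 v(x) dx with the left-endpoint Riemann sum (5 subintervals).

Δx = 2.
Sum = 2·[(-79) + (-249) + (-571) + (-1093) + (-1863)] = -7710.

-7710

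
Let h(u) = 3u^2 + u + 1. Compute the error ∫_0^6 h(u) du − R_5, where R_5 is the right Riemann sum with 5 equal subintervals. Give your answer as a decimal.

-72.72

Exact integral: ∫_0^6 h(u) du = 240.
R_5 = 312.72.
Error = 240 − 312.72 = -72.72.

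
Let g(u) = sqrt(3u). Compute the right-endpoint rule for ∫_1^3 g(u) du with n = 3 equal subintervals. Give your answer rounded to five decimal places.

5.25455

Δu = (3 − 1)/3 = 2/3.
Right endpoints: 5/3, 7/3, 3.
g(5/3) ≈ 2.23607, g(7/3) ≈ 2.64575, g(3) ≈ 3.00000.
Sum = Δu · [g(5/3) + g(7/3) + g(3)].
Sum ≈ 5.25455.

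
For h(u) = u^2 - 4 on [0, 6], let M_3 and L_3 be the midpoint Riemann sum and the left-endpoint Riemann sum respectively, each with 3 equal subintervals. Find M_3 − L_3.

30

M_3 = 46.
L_3 = 16.
M_3 − L_3 = 30.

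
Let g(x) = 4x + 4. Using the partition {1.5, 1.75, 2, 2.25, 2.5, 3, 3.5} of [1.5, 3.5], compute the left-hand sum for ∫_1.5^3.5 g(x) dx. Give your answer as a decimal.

26.5

Subinterval widths: 0.25, 0.25, 0.25, 0.25, 0.5, 0.5.
Left endpoints: 1.5, 1.75, 2, 2.25, 2.5, 3.
g(1.5) = 10, g(1.75) = 11, g(2) = 12, g(2.25) = 13, g(2.5) = 14, g(3) = 16.
Sum = Σ Δx_i · g(x_i).
Sum = 26.5.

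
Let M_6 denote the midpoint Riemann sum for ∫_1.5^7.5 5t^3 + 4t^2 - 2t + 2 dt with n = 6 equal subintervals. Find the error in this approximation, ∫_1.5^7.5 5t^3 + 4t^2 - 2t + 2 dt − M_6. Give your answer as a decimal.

Exact integral: ∫_1.5^7.5 f(t) dt = 4464.75.
M_6 = 4429.
Error = 4464.75 − 4429 = 35.75.

35.75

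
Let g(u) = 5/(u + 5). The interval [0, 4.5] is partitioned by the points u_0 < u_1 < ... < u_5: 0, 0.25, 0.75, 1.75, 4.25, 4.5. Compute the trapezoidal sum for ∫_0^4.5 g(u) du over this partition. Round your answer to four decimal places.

Subinterval widths: 0.25, 0.5, 1, 2.5, 0.25.
g(0) = 1, g(0.25) = 20/21, g(0.75) = 20/23, g(1.75) = 20/27, g(4.25) = 20/37, g(4.5) = 10/19.
On each subinterval the trapezoid contributes (Δu_i/2)·[g(u_{i-1}) + g(u_i)].
Sum ≈ 3.2396.

3.2396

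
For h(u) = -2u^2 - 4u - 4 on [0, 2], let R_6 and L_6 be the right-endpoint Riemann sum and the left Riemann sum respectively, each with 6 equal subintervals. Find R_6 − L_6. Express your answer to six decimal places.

-5.333333

R_6 ≈ -24.07407407.
L_6 ≈ -18.74074074.
R_6 − L_6 ≈ -5.333333.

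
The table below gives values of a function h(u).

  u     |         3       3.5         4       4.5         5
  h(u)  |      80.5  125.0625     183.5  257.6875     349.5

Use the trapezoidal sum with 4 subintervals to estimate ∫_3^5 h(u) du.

Δu = 0.5.
T_4 = (0.5/2)·[80.5 + 2·125.0625 + 2·183.5 + 2·257.6875 + 349.5] = 390.625.

390.625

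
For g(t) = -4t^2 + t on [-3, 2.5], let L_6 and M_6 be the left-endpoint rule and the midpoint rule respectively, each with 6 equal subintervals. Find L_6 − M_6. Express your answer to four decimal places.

-12.1840

L_6 ≈ -68.851852.
M_6 ≈ -56.667824.
L_6 − M_6 ≈ -12.1840.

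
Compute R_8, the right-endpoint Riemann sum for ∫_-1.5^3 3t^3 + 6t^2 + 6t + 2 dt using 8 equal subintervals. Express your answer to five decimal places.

Δt = (3 − (-1.5))/8 = 0.5625.
Right endpoints: -0.9375, -0.375, 0.1875, 0.75, 1.3125, 1.875, 2.4375, 3.
f(-0.9375) = -3373/4096, f(-0.375) = 223/512, f(0.1875) = 13745/4096, f(0.75) = 11.140625, f(1.3125) = 110567/4096, f(1.875) = 27709/512, f(2.4375) = 392069/4096, f(3) = 155.
Sum = Δt · [f(-0.9375) + f(-0.375) + f(0.1875) + ...].
Sum ≈ 194.59204.

194.59204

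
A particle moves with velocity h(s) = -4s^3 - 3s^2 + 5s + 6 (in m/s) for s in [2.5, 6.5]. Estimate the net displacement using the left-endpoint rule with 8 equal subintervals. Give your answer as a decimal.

Δs = (6.5 − 2.5)/8 = 0.5.
Left endpoints: 2.5, 3, 3.5, 4, 4.5, 5, 5.5, 6.
h(2.5) = -62.75, h(3) = -114, h(3.5) = -184.75, h(4) = -278, h(4.5) = -396.75, h(5) = -544, h(5.5) = -722.75, h(6) = -936.
Sum = Δs · [h(2.5) + h(3) + h(3.5) + ...].
Sum = -1619.5.

-1619.5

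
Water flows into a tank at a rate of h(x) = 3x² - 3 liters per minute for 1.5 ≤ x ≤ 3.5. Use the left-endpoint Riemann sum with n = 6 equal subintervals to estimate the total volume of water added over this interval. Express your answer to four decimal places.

28.6111

Δx = (3.5 − 1.5)/6 = 1/3.
Left endpoints: 1.5, 11/6, 13/6, 2.5, 17/6, 19/6.
h(1.5) = 3.75, h(11/6) = 85/12, h(13/6) = 133/12, h(2.5) = 15.75, h(17/6) = 253/12, h(19/6) = 325/12.
Sum = Δx · [h(1.5) + h(11/6) + h(13/6) + ...].
Sum ≈ 28.6111.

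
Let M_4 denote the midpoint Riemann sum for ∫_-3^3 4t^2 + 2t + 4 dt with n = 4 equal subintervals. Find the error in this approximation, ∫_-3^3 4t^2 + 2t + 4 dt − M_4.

Exact integral: ∫_-3^3 f(t) dt = 96.
M_4 = 91.5.
Error = 96 − 91.5 = 4.5.

4.5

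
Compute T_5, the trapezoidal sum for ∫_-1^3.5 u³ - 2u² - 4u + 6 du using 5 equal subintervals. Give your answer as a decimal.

13.57875

Δu = (3.5 − (-1))/5 = 0.9.
f(-1) = 7, f(-0.1) = 6.379, f(0.8) = 2.032, f(1.7) = -1.667, f(2.6) = -0.344, f(3.5) = 10.375.
T_5 = (Δu/2)·[f(u_0) + 2f(u_1) + ... + 2f(u_{4}) + f(u_5)].
Sum = 13.57875.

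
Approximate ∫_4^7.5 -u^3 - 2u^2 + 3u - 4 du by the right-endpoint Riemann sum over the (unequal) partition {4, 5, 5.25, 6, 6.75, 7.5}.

Subinterval widths: 1, 0.25, 0.75, 0.75, 0.75.
Right endpoints: 5, 5.25, 6, 6.75, 7.5.
f(5) = -164, f(5.25) = -188.078125, f(6) = -274, f(6.75) = -382.421875, f(7.5) = -515.875.
Sum = Σ Δu_i · f(u_i).
Sum = -1090.2421875.

-1090.2421875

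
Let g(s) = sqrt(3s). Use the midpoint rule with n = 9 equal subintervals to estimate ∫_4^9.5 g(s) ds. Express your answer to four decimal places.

Δs = (9.5 − 4)/9 = 11/18.
Midpoints: 155/36, 59/12, 199/36, 221/36, 6.75, 265/36, 287/36, 103/12, 331/36.
g(155/36) ≈ 3.5940, g(59/12) ≈ 3.8406, g(199/36) ≈ 4.0723, g(221/36) ≈ 4.2915, g(6.75) ≈ 4.5000, g(265/36) ≈ 4.6993, g(287/36) ≈ 4.8905, g(103/12) ≈ 5.0744, g(331/36) ≈ 5.2520.
Sum = Δs · [g(155/36) + g(59/12) + g(199/36) + ...].
Sum ≈ 24.5755.

24.5755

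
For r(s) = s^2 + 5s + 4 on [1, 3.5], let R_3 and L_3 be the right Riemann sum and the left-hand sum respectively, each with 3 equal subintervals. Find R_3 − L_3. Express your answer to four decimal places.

19.7917

R_3 ≈ 62.268519.
L_3 ≈ 42.476852.
R_3 − L_3 ≈ 19.7917.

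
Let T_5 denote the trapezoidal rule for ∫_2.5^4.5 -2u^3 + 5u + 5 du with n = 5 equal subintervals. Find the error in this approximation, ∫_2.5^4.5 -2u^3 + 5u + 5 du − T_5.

1.12

Exact integral: ∫_2.5^4.5 f(u) du = -140.5.
T_5 = -141.62.
Error = -140.5 − (-141.62) = 1.12.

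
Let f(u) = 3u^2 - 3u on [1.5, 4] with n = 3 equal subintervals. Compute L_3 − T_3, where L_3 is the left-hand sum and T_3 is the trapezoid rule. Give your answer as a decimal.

L_3 ≈ 26.8055556.
T_3 ≈ 40.8680556.
L_3 − T_3 = -14.0625.

-14.0625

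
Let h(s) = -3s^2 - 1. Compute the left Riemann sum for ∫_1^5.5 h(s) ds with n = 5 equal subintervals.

Δs = (5.5 − 1)/5 = 0.9.
Left endpoints: 1, 1.9, 2.8, 3.7, 4.6.
h(1) = -4, h(1.9) = -11.83, h(2.8) = -24.52, h(3.7) = -42.07, h(4.6) = -64.48.
Sum = Δs · [h(1) + h(1.9) + h(2.8) + h(3.7) + h(4.6)].
Sum = -132.21.

-132.21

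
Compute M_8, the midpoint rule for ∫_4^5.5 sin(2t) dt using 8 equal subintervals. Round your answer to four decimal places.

Δt = (5.5 − 4)/8 = 0.1875.
Midpoints: 4.09375, 4.28125, 4.46875, 4.65625, 4.84375, 5.03125, 5.21875, 5.40625.
f(4.09375) ≈ 0.9449, f(4.28125) ≈ 0.7593, f(4.46875) ≈ 0.4682, f(4.65625) ≈ 0.1120, f(4.84375) ≈ -0.2597, f(5.03125) ≈ -0.5954, f(5.21875) ≈ -0.8483, f(5.40625) ≈ -0.9833.
Sum = Δt · [f(4.09375) + f(4.28125) + f(4.46875) + ...].
Sum ≈ -0.0754.

-0.0754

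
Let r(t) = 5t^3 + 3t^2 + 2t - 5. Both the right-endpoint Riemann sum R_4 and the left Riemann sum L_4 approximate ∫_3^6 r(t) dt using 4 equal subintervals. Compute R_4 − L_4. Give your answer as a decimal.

774

R_4 = 2126.578125.
L_4 = 1352.578125.
R_4 − L_4 = 774.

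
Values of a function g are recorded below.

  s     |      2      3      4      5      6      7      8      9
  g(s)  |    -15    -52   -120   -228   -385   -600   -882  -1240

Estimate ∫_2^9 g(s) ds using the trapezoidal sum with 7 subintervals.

-2894.5

Δs = 1.
T_7 = (1/2)·[(-15) + 2·(-52) + 2·(-120) + 2·(-228) + 2·(-385) + 2·(-600) + 2·(-882) + (-1240)] = -2894.5.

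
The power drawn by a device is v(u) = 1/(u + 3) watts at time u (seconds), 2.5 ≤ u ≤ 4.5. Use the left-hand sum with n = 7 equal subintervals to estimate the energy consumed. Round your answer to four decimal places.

0.3172

Δu = (4.5 − 2.5)/7 = 2/7.
Left endpoints: 2.5, 39/14, 43/14, 47/14, 51/14, 55/14, 59/14.
v(2.5) = 2/11, v(39/14) = 14/81, v(43/14) = 14/85, v(47/14) = 14/89, v(51/14) = 14/93, v(55/14) = 14/97, v(59/14) = 14/101.
Sum = Δu · [v(2.5) + v(39/14) + v(43/14) + ...].
Sum ≈ 0.3172.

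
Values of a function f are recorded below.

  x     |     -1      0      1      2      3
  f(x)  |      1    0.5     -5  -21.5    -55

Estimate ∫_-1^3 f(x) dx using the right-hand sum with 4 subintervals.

Δx = 1.
Sum = 1·[0.5 + (-5) + (-21.5) + (-55)] = -81.

-81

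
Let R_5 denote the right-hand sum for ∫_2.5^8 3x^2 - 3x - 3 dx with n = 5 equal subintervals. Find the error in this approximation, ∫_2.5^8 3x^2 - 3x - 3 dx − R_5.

Exact integral: ∫_2.5^8 f(x) dx = 393.25.
R_5 = 482.79.
Error = 393.25 − 482.79 = -89.54.

-89.54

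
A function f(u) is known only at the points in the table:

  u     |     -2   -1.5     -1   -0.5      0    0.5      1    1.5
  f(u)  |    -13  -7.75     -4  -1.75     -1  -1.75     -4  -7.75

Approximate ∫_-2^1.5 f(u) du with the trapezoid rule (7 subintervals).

Δu = 0.5.
T_7 = (0.5/2)·[(-13) + 2·(-7.75) + 2·(-4) + 2·(-1.75) + 2·(-1) + 2·(-1.75) + 2·(-4) + (-7.75)] = -15.3125.

-15.3125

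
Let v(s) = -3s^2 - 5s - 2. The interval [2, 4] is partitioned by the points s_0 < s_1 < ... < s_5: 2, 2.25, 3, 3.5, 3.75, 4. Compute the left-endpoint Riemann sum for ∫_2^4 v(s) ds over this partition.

-79.125

Subinterval widths: 0.25, 0.75, 0.5, 0.25, 0.25.
Left endpoints: 2, 2.25, 3, 3.5, 3.75.
v(2) = -24, v(2.25) = -28.4375, v(3) = -44, v(3.5) = -56.25, v(3.75) = -62.9375.
Sum = Σ Δs_i · v(s_i).
Sum = -79.125.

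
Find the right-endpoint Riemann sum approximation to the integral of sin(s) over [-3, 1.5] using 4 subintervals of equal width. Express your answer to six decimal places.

-0.305952

Δs = (1.5 − (-3))/4 = 1.125.
Right endpoints: -1.875, -0.75, 0.375, 1.5.
f(-1.875) ≈ -0.954086, f(-0.75) ≈ -0.681639, f(0.375) ≈ 0.366273, f(1.5) ≈ 0.997495.
Sum = Δs · [f(-1.875) + f(-0.75) + f(0.375) + f(1.5)].
Sum ≈ -0.305952.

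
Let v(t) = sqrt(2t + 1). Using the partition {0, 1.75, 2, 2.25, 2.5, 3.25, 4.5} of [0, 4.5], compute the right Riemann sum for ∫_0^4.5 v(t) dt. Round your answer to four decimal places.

Subinterval widths: 1.75, 0.25, 0.25, 0.25, 0.75, 1.25.
Right endpoints: 1.75, 2, 2.25, 2.5, 3.25, 4.5.
v(1.75) ≈ 2.1213, v(2) ≈ 2.2361, v(2.25) ≈ 2.3452, v(2.5) ≈ 2.4495, v(3.25) ≈ 2.7386, v(4.5) ≈ 3.1623.
Sum = Σ Δt_i · v(t_i).
Sum ≈ 11.4768.

11.4768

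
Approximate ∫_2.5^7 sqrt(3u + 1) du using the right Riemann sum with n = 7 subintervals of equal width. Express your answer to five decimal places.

Δu = (7 − 2.5)/7 = 9/14.
Right endpoints: 22/7, 53/14, 31/7, 71/14, 40/7, 89/14, 7.
f(22/7) ≈ 3.22933, f(53/14) ≈ 3.51527, f(31/7) ≈ 3.77964, f(71/14) ≈ 4.02670, f(40/7) ≈ 4.25944, f(89/14) ≈ 4.48011, f(7) ≈ 4.69042.
Sum = Δu · [f(22/7) + f(53/14) + f(31/7) + ...].
Sum ≈ 17.98773.

17.98773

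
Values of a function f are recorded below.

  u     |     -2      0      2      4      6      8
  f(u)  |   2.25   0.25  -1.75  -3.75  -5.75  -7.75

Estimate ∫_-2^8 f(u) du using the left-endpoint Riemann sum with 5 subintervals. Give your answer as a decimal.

-17.5

Δu = 2.
Sum = 2·[2.25 + 0.25 + (-1.75) + (-3.75) + (-5.75)] = -17.5.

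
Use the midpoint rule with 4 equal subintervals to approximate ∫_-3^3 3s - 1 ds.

Δs = (3 − (-3))/4 = 1.5.
Midpoints: -2.25, -0.75, 0.75, 2.25.
f(-2.25) = -7.75, f(-0.75) = -3.25, f(0.75) = 1.25, f(2.25) = 5.75.
Sum = Δs · [f(-2.25) + f(-0.75) + f(0.75) + f(2.25)].
Sum = -6.

-6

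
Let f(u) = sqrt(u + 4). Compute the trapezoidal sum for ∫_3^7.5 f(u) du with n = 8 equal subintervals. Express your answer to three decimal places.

Δu = (7.5 − 3)/8 = 0.5625.
f(3) ≈ 2.646, f(3.5625) ≈ 2.750, f(4.125) ≈ 2.850, f(4.6875) ≈ 2.947, f(5.25) ≈ 3.041, f(5.8125) ≈ 3.132, f(6.375) ≈ 3.221, f(6.9375) ≈ 3.307, f(7.5) ≈ 3.391.
T_8 = (Δu/2)·[f(u_0) + 2f(u_1) + ... + 2f(u_{7}) + f(u_8)].
Sum ≈ 13.651.

13.651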